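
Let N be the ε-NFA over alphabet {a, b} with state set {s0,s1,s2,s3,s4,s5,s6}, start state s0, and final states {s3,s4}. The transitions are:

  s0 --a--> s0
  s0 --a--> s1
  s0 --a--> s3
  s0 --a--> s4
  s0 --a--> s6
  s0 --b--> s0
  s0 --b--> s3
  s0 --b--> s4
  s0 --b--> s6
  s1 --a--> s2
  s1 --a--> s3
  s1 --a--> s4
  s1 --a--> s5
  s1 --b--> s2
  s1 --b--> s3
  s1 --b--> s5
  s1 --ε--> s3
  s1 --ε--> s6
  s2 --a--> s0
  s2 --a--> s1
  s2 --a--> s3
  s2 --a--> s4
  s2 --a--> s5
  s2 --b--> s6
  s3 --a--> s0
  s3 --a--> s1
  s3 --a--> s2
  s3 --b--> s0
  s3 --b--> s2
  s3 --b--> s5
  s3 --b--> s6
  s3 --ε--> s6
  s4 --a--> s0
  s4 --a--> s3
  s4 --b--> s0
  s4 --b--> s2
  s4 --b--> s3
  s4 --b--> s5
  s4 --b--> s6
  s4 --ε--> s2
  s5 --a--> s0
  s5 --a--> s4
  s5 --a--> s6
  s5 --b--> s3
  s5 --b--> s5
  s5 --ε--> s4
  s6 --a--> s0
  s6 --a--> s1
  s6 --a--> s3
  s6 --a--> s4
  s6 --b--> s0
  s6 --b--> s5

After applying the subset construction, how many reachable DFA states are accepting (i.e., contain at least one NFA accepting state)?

Start state of the DFA: {s0} (ε-closure of the NFA start).
{s0} --a--> {s0,s1,s2,s3,s4,s6}  [new]
{s0} --b--> {s0,s2,s3,s4,s6}  [new]
{s0,s1,s2,s3,s4,s6} --a--> {s0,s1,s2,s3,s4,s5,s6}  [new]
{s0,s1,s2,s3,s4,s6} --b--> {s0,s2,s3,s4,s5,s6}  [new]
{s0,s2,s3,s4,s6} --a--> {s0,s1,s2,s3,s4,s5,s6}  [seen]
{s0,s2,s3,s4,s6} --b--> {s0,s2,s3,s4,s5,s6}  [seen]
{s0,s1,s2,s3,s4,s5,s6} --a--> {s0,s1,s2,s3,s4,s5,s6}  [seen]
{s0,s1,s2,s3,s4,s5,s6} --b--> {s0,s2,s3,s4,s5,s6}  [seen]
{s0,s2,s3,s4,s5,s6} --a--> {s0,s1,s2,s3,s4,s5,s6}  [seen]
{s0,s2,s3,s4,s5,s6} --b--> {s0,s2,s3,s4,s5,s6}  [seen]
Reachable DFA states: {s0}, {s0,s1,s2,s3,s4,s6}, {s0,s2,s3,s4,s6}, {s0,s1,s2,s3,s4,s5,s6}, {s0,s2,s3,s4,s5,s6}.
Accepting DFA states (contain an NFA accepting state): {s0,s1,s2,s3,s4,s6}, {s0,s2,s3,s4,s6}, {s0,s1,s2,s3,s4,s5,s6}, {s0,s2,s3,s4,s5,s6}.

4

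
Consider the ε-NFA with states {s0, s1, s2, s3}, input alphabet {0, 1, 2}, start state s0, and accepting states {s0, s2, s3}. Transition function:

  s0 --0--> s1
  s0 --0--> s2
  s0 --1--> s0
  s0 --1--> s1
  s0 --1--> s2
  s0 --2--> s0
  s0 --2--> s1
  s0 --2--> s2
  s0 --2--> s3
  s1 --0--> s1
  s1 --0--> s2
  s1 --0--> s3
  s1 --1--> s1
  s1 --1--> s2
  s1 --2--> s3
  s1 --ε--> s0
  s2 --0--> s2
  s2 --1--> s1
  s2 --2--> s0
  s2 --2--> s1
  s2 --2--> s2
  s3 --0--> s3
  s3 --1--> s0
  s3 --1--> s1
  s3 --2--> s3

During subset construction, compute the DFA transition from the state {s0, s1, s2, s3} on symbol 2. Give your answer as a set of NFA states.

δ(s0,2) = {s0, s1, s2, s3}; δ(s1,2) = {s3}; δ(s2,2) = {s0, s1, s2}; δ(s3,2) = {s3}.
Union: {s0, s1, s2, s3}.

{s0, s1, s2, s3}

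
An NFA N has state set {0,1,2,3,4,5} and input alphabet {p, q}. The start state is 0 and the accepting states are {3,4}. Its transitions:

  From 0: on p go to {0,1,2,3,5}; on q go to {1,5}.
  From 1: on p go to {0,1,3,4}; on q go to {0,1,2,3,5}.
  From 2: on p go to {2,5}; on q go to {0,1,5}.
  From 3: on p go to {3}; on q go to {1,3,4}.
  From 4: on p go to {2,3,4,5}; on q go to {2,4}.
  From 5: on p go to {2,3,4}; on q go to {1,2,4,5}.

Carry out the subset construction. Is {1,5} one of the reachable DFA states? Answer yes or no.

Start state of the DFA: {0}.
{0} --p--> {0,1,2,3,5}  [new]
{0} --q--> {1,5}  [new]
{0,1,2,3,5} --p--> {0,1,2,3,4,5}  [new]
{0,1,2,3,5} --q--> {0,1,2,3,4,5}  [seen]
{1,5} --p--> {0,1,2,3,4}  [new]
{1,5} --q--> {0,1,2,3,4,5}  [seen]
{0,1,2,3,4,5} --p--> {0,1,2,3,4,5}  [seen]
{0,1,2,3,4,5} --q--> {0,1,2,3,4,5}  [seen]
{0,1,2,3,4} --p--> {0,1,2,3,4,5}  [seen]
{0,1,2,3,4} --q--> {0,1,2,3,4,5}  [seen]
Reachable DFA states: {0}, {0,1,2,3,5}, {1,5}, {0,1,2,3,4,5}, {0,1,2,3,4}.
{1,5} is among them.

yes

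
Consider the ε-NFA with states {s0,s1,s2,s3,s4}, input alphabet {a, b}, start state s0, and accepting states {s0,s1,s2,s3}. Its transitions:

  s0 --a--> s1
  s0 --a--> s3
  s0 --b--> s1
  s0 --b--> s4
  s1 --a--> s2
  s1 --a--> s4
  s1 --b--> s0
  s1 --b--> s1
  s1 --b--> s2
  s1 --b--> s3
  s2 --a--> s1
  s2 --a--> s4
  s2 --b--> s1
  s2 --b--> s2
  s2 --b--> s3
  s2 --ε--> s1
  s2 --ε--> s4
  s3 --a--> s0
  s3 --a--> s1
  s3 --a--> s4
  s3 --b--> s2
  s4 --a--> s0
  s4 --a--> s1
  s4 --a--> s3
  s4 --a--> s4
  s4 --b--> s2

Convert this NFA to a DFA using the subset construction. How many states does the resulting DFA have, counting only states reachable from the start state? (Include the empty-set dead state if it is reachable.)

5

Start state of the DFA: {s0} (ε-closure of the NFA start).
{s0} --a--> {s1,s3}  [new]
{s0} --b--> {s1,s4}  [new]
{s1,s3} --a--> {s0,s1,s2,s4}  [new]
{s1,s3} --b--> {s0,s1,s2,s3,s4}  [new]
{s1,s4} --a--> {s0,s1,s2,s3,s4}  [seen]
{s1,s4} --b--> {s0,s1,s2,s3,s4}  [seen]
{s0,s1,s2,s4} --a--> {s0,s1,s2,s3,s4}  [seen]
{s0,s1,s2,s4} --b--> {s0,s1,s2,s3,s4}  [seen]
{s0,s1,s2,s3,s4} --a--> {s0,s1,s2,s3,s4}  [seen]
{s0,s1,s2,s3,s4} --b--> {s0,s1,s2,s3,s4}  [seen]
Reachable DFA states: {s0}, {s1,s3}, {s1,s4}, {s0,s1,s2,s4}, {s0,s1,s2,s3,s4}.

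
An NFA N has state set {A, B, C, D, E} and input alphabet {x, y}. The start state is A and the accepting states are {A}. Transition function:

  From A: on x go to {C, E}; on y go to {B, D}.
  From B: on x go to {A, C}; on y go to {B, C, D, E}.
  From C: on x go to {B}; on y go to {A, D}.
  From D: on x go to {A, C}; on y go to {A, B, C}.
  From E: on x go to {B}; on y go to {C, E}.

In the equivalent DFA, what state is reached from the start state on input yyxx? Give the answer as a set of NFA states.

Start: {A}.
δ(A,y) = {B, D}.
Union: {B, D}.
After y: {B, D}.
δ(B,y) = {B, C, D, E}; δ(D,y) = {A, B, C}.
Union: {A, B, C, D, E}.
After y: {A, B, C, D, E}.
δ(A,x) = {C, E}; δ(B,x) = {A, C}; δ(C,x) = {B}; δ(D,x) = {A, C}; δ(E,x) = {B}.
Union: {A, B, C, E}.
After x: {A, B, C, E}.
δ(A,x) = {C, E}; δ(B,x) = {A, C}; δ(C,x) = {B}; δ(E,x) = {B}.
Union: {A, B, C, E}.
After x: {A, B, C, E}.

{A, B, C, E}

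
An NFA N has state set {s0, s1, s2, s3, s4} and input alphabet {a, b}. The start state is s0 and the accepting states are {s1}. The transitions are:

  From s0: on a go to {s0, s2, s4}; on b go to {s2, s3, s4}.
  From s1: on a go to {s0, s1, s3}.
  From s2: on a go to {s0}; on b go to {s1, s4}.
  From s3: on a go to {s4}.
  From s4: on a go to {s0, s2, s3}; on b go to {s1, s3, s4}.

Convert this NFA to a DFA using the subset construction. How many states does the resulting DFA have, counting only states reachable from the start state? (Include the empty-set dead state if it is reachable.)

Start state of the DFA: {s0}.
{s0} --a--> {s0, s2, s4}  [new]
{s0} --b--> {s2, s3, s4}  [new]
{s0, s2, s4} --a--> {s0, s2, s3, s4}  [new]
{s0, s2, s4} --b--> {s1, s2, s3, s4}  [new]
{s2, s3, s4} --a--> {s0, s2, s3, s4}  [seen]
{s2, s3, s4} --b--> {s1, s3, s4}  [new]
{s0, s2, s3, s4} --a--> {s0, s2, s3, s4}  [seen]
{s0, s2, s3, s4} --b--> {s1, s2, s3, s4}  [seen]
{s1, s2, s3, s4} --a--> {s0, s1, s2, s3, s4}  [new]
{s1, s2, s3, s4} --b--> {s1, s3, s4}  [seen]
{s1, s3, s4} --a--> {s0, s1, s2, s3, s4}  [seen]
{s1, s3, s4} --b--> {s1, s3, s4}  [seen]
{s0, s1, s2, s3, s4} --a--> {s0, s1, s2, s3, s4}  [seen]
{s0, s1, s2, s3, s4} --b--> {s1, s2, s3, s4}  [seen]
Reachable DFA states: {s0}, {s0, s2, s4}, {s2, s3, s4}, {s0, s2, s3, s4}, {s1, s2, s3, s4}, {s1, s3, s4}, {s0, s1, s2, s3, s4}.

7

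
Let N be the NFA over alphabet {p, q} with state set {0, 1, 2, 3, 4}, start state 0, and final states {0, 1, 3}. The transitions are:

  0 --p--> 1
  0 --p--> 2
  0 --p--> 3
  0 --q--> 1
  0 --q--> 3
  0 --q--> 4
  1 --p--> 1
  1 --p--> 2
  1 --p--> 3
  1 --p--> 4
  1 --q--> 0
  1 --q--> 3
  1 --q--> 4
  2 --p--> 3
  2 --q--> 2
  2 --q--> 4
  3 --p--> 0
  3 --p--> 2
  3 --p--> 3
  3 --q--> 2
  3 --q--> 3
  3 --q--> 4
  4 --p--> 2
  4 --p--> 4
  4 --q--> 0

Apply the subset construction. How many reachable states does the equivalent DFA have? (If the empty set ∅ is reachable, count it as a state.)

5

Start state of the DFA: {0}.
{0} --p--> {1, 2, 3}  [new]
{0} --q--> {1, 3, 4}  [new]
{1, 2, 3} --p--> {0, 1, 2, 3, 4}  [new]
{1, 2, 3} --q--> {0, 2, 3, 4}  [new]
{1, 3, 4} --p--> {0, 1, 2, 3, 4}  [seen]
{1, 3, 4} --q--> {0, 2, 3, 4}  [seen]
{0, 1, 2, 3, 4} --p--> {0, 1, 2, 3, 4}  [seen]
{0, 1, 2, 3, 4} --q--> {0, 1, 2, 3, 4}  [seen]
{0, 2, 3, 4} --p--> {0, 1, 2, 3, 4}  [seen]
{0, 2, 3, 4} --q--> {0, 1, 2, 3, 4}  [seen]
Reachable DFA states: {0}, {1, 2, 3}, {1, 3, 4}, {0, 1, 2, 3, 4}, {0, 2, 3, 4}.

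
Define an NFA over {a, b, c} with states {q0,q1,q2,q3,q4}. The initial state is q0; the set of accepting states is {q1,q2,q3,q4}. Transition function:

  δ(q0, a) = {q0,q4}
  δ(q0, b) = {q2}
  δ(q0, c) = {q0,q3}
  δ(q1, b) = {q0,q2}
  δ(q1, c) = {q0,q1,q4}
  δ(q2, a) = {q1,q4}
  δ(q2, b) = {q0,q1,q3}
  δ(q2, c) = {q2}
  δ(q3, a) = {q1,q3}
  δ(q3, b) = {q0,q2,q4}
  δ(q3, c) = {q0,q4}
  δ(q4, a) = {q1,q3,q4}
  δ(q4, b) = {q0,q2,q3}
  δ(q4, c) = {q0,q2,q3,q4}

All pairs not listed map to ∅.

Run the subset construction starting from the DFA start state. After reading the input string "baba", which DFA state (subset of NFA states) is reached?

{q0,q1,q3,q4}

Start: {q0}.
δ(q0,b) = {q2}.
Union: {q2}.
After b: {q2}.
δ(q2,a) = {q1,q4}.
Union: {q1,q4}.
After a: {q1,q4}.
δ(q1,b) = {q0,q2}; δ(q4,b) = {q0,q2,q3}.
Union: {q0,q2,q3}.
After b: {q0,q2,q3}.
δ(q0,a) = {q0,q4}; δ(q2,a) = {q1,q4}; δ(q3,a) = {q1,q3}.
Union: {q0,q1,q3,q4}.
After a: {q0,q1,q3,q4}.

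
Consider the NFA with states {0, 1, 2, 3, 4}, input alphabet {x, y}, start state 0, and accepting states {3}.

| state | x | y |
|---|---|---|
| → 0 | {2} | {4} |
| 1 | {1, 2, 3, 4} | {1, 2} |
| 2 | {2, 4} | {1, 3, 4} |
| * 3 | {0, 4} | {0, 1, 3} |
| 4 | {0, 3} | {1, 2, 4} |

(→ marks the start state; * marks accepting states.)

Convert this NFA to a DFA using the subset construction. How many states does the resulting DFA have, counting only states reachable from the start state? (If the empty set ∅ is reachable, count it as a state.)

Start state of the DFA: {0}.
{0} --x--> {2}  [new]
{0} --y--> {4}  [new]
{2} --x--> {2, 4}  [new]
{2} --y--> {1, 3, 4}  [new]
{4} --x--> {0, 3}  [new]
{4} --y--> {1, 2, 4}  [new]
{2, 4} --x--> {0, 2, 3, 4}  [new]
{2, 4} --y--> {1, 2, 3, 4}  [new]
{1, 3, 4} --x--> {0, 1, 2, 3, 4}  [new]
{1, 3, 4} --y--> {0, 1, 2, 3, 4}  [seen]
{0, 3} --x--> {0, 2, 4}  [new]
{0, 3} --y--> {0, 1, 3, 4}  [new]
{1, 2, 4} --x--> {0, 1, 2, 3, 4}  [seen]
{1, 2, 4} --y--> {1, 2, 3, 4}  [seen]
{0, 2, 3, 4} --x--> {0, 2, 3, 4}  [seen]
{0, 2, 3, 4} --y--> {0, 1, 2, 3, 4}  [seen]
{1, 2, 3, 4} --x--> {0, 1, 2, 3, 4}  [seen]
{1, 2, 3, 4} --y--> {0, 1, 2, 3, 4}  [seen]
{0, 1, 2, 3, 4} --x--> {0, 1, 2, 3, 4}  [seen]
{0, 1, 2, 3, 4} --y--> {0, 1, 2, 3, 4}  [seen]
{0, 2, 4} --x--> {0, 2, 3, 4}  [seen]
{0, 2, 4} --y--> {1, 2, 3, 4}  [seen]
{0, 1, 3, 4} --x--> {0, 1, 2, 3, 4}  [seen]
{0, 1, 3, 4} --y--> {0, 1, 2, 3, 4}  [seen]
Reachable DFA states: {0}, {2}, {4}, {2, 4}, {1, 3, 4}, {0, 3}, {1, 2, 4}, {0, 2, 3, 4}, {1, 2, 3, 4}, {0, 1, 2, 3, 4}, {0, 2, 4}, {0, 1, 3, 4}.

12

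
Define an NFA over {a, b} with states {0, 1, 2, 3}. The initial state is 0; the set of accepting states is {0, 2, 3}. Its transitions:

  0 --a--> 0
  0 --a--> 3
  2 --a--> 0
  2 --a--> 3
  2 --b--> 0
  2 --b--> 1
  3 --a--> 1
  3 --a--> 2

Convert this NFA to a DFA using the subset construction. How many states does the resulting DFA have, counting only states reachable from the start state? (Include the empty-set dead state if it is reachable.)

5

Start state of the DFA: {0}.
{0} --a--> {0, 3}  [new]
{0} --b--> ∅  [new]
{0, 3} --a--> {0, 1, 2, 3}  [new]
{0, 3} --b--> ∅  [seen]
∅ --a--> ∅  [seen]
∅ --b--> ∅  [seen]
{0, 1, 2, 3} --a--> {0, 1, 2, 3}  [seen]
{0, 1, 2, 3} --b--> {0, 1}  [new]
{0, 1} --a--> {0, 3}  [seen]
{0, 1} --b--> ∅  [seen]
Reachable DFA states: {0}, {0, 3}, ∅, {0, 1, 2, 3}, {0, 1}.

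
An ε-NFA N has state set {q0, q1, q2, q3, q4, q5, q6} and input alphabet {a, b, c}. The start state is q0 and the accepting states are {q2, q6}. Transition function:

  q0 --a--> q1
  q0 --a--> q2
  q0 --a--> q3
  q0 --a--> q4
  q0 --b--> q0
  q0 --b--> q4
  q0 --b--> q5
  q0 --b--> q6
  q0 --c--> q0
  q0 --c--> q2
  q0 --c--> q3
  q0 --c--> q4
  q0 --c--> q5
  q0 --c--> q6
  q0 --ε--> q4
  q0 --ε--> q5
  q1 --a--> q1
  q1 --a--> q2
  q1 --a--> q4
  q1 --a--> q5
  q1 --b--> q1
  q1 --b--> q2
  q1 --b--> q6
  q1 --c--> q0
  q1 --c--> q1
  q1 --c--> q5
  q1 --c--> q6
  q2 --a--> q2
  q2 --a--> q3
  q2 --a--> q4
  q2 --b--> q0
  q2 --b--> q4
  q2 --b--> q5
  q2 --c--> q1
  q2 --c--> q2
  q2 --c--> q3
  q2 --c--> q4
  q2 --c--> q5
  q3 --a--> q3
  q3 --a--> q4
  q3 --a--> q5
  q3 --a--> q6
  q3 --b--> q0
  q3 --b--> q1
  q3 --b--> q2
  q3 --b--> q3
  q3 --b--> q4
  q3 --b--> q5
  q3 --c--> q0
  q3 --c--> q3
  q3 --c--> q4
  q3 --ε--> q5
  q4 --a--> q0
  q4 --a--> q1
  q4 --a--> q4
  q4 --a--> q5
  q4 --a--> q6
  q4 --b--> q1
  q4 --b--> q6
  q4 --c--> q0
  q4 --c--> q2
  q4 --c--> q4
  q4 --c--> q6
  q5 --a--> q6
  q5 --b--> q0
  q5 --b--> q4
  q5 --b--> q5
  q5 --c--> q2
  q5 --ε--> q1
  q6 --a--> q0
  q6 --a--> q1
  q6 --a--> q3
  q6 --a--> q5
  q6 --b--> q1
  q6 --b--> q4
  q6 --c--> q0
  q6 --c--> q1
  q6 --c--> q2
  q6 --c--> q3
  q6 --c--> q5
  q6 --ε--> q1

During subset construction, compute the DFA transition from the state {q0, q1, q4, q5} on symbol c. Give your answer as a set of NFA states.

{q0, q1, q2, q3, q4, q5, q6}

δ(q0,c) = {q0, q2, q3, q4, q5, q6}; δ(q1,c) = {q0, q1, q5, q6}; δ(q4,c) = {q0, q2, q4, q6}; δ(q5,c) = {q2}.
Union: {q0, q1, q2, q3, q4, q5, q6}.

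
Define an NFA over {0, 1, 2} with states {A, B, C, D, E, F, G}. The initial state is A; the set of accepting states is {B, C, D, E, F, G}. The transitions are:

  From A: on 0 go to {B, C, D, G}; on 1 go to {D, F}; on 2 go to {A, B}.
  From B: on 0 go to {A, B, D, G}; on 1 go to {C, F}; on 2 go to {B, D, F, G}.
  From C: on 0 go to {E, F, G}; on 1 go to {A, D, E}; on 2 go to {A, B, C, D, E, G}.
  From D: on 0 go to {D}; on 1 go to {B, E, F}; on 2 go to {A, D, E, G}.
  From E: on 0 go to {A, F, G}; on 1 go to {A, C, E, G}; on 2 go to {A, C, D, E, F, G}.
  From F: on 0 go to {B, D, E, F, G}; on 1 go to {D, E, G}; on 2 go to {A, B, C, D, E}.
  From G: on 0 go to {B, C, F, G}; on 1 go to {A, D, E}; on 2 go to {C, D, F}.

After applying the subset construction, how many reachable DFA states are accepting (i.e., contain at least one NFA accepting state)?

Start state of the DFA: {A}.
{A} --0--> {B, C, D, G}  [new]
{A} --1--> {D, F}  [new]
{A} --2--> {A, B}  [new]
{B, C, D, G} --0--> {A, B, C, D, E, F, G}  [new]
{B, C, D, G} --1--> {A, B, C, D, E, F}  [new]
{B, C, D, G} --2--> {A, B, C, D, E, F, G}  [seen]
{D, F} --0--> {B, D, E, F, G}  [new]
{D, F} --1--> {B, D, E, F, G}  [seen]
{D, F} --2--> {A, B, C, D, E, G}  [new]
{A, B} --0--> {A, B, C, D, G}  [new]
{A, B} --1--> {C, D, F}  [new]
{A, B} --2--> {A, B, D, F, G}  [new]
{A, B, C, D, E, F, G} --0--> {A, B, C, D, E, F, G}  [seen]
{A, B, C, D, E, F, G} --1--> {A, B, C, D, E, F, G}  [seen]
{A, B, C, D, E, F, G} --2--> {A, B, C, D, E, F, G}  [seen]
{A, B, C, D, E, F} --0--> {A, B, C, D, E, F, G}  [seen]
{A, B, C, D, E, F} --1--> {A, B, C, D, E, F, G}  [seen]
{A, B, C, D, E, F} --2--> {A, B, C, D, E, F, G}  [seen]
{B, D, E, F, G} --0--> {A, B, C, D, E, F, G}  [seen]
{B, D, E, F, G} --1--> {A, B, C, D, E, F, G}  [seen]
{B, D, E, F, G} --2--> {A, B, C, D, E, F, G}  [seen]
{A, B, C, D, E, G} --0--> {A, B, C, D, E, F, G}  [seen]
{A, B, C, D, E, G} --1--> {A, B, C, D, E, F, G}  [seen]
{A, B, C, D, E, G} --2--> {A, B, C, D, E, F, G}  [seen]
{A, B, C, D, G} --0--> {A, B, C, D, E, F, G}  [seen]
{A, B, C, D, G} --1--> {A, B, C, D, E, F}  [seen]
{A, B, C, D, G} --2--> {A, B, C, D, E, F, G}  [seen]
{C, D, F} --0--> {B, D, E, F, G}  [seen]
{C, D, F} --1--> {A, B, D, E, F, G}  [new]
{C, D, F} --2--> {A, B, C, D, E, G}  [seen]
{A, B, D, F, G} --0--> {A, B, C, D, E, F, G}  [seen]
{A, B, D, F, G} --1--> {A, B, C, D, E, F, G}  [seen]
{A, B, D, F, G} --2--> {A, B, C, D, E, F, G}  [seen]
{A, B, D, E, F, G} --0--> {A, B, C, D, E, F, G}  [seen]
{A, B, D, E, F, G} --1--> {A, B, C, D, E, F, G}  [seen]
{A, B, D, E, F, G} --2--> {A, B, C, D, E, F, G}  [seen]
Reachable DFA states: {A}, {B, C, D, G}, {D, F}, {A, B}, {A, B, C, D, E, F, G}, {A, B, C, D, E, F}, {B, D, E, F, G}, {A, B, C, D, E, G}, {A, B, C, D, G}, {C, D, F}, {A, B, D, F, G}, {A, B, D, E, F, G}.
Accepting DFA states (contain an NFA accepting state): {B, C, D, G}, {D, F}, {A, B}, {A, B, C, D, E, F, G}, {A, B, C, D, E, F}, {B, D, E, F, G}, {A, B, C, D, E, G}, {A, B, C, D, G}, {C, D, F}, {A, B, D, F, G}, {A, B, D, E, F, G}.

11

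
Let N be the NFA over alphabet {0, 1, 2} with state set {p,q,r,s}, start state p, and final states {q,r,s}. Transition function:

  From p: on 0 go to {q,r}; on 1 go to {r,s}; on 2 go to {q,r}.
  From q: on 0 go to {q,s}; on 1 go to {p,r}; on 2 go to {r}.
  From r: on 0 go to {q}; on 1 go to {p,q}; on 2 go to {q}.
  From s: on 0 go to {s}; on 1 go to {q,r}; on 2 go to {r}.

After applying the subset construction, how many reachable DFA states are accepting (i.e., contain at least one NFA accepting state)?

Start state of the DFA: {p}.
{p} --0--> {q,r}  [new]
{p} --1--> {r,s}  [new]
{p} --2--> {q,r}  [seen]
{q,r} --0--> {q,s}  [new]
{q,r} --1--> {p,q,r}  [new]
{q,r} --2--> {q,r}  [seen]
{r,s} --0--> {q,s}  [seen]
{r,s} --1--> {p,q,r}  [seen]
{r,s} --2--> {q,r}  [seen]
{q,s} --0--> {q,s}  [seen]
{q,s} --1--> {p,q,r}  [seen]
{q,s} --2--> {r}  [new]
{p,q,r} --0--> {q,r,s}  [new]
{p,q,r} --1--> {p,q,r,s}  [new]
{p,q,r} --2--> {q,r}  [seen]
{r} --0--> {q}  [new]
{r} --1--> {p,q}  [new]
{r} --2--> {q}  [seen]
{q,r,s} --0--> {q,s}  [seen]
{q,r,s} --1--> {p,q,r}  [seen]
{q,r,s} --2--> {q,r}  [seen]
{p,q,r,s} --0--> {q,r,s}  [seen]
{p,q,r,s} --1--> {p,q,r,s}  [seen]
{p,q,r,s} --2--> {q,r}  [seen]
{q} --0--> {q,s}  [seen]
{q} --1--> {p,r}  [new]
{q} --2--> {r}  [seen]
{p,q} --0--> {q,r,s}  [seen]
{p,q} --1--> {p,r,s}  [new]
{p,q} --2--> {q,r}  [seen]
{p,r} --0--> {q,r}  [seen]
{p,r} --1--> {p,q,r,s}  [seen]
{p,r} --2--> {q,r}  [seen]
{p,r,s} --0--> {q,r,s}  [seen]
{p,r,s} --1--> {p,q,r,s}  [seen]
{p,r,s} --2--> {q,r}  [seen]
Reachable DFA states: {p}, {q,r}, {r,s}, {q,s}, {p,q,r}, {r}, {q,r,s}, {p,q,r,s}, {q}, {p,q}, {p,r}, {p,r,s}.
Accepting DFA states (contain an NFA accepting state): {q,r}, {r,s}, {q,s}, {p,q,r}, {r}, {q,r,s}, {p,q,r,s}, {q}, {p,q}, {p,r}, {p,r,s}.

11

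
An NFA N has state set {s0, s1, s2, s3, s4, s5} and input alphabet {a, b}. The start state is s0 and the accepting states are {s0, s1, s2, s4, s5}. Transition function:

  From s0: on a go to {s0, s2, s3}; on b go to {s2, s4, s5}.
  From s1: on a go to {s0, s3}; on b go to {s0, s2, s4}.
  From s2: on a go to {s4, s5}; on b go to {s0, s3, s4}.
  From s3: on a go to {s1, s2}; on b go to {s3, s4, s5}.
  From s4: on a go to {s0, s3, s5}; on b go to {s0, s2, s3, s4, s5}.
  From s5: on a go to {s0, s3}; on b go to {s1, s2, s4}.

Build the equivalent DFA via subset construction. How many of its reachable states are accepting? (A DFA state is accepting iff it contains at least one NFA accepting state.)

7

Start state of the DFA: {s0}.
{s0} --a--> {s0, s2, s3}  [new]
{s0} --b--> {s2, s4, s5}  [new]
{s0, s2, s3} --a--> {s0, s1, s2, s3, s4, s5}  [new]
{s0, s2, s3} --b--> {s0, s2, s3, s4, s5}  [new]
{s2, s4, s5} --a--> {s0, s3, s4, s5}  [new]
{s2, s4, s5} --b--> {s0, s1, s2, s3, s4, s5}  [seen]
{s0, s1, s2, s3, s4, s5} --a--> {s0, s1, s2, s3, s4, s5}  [seen]
{s0, s1, s2, s3, s4, s5} --b--> {s0, s1, s2, s3, s4, s5}  [seen]
{s0, s2, s3, s4, s5} --a--> {s0, s1, s2, s3, s4, s5}  [seen]
{s0, s2, s3, s4, s5} --b--> {s0, s1, s2, s3, s4, s5}  [seen]
{s0, s3, s4, s5} --a--> {s0, s1, s2, s3, s5}  [new]
{s0, s3, s4, s5} --b--> {s0, s1, s2, s3, s4, s5}  [seen]
{s0, s1, s2, s3, s5} --a--> {s0, s1, s2, s3, s4, s5}  [seen]
{s0, s1, s2, s3, s5} --b--> {s0, s1, s2, s3, s4, s5}  [seen]
Reachable DFA states: {s0}, {s0, s2, s3}, {s2, s4, s5}, {s0, s1, s2, s3, s4, s5}, {s0, s2, s3, s4, s5}, {s0, s3, s4, s5}, {s0, s1, s2, s3, s5}.
Accepting DFA states (contain an NFA accepting state): {s0}, {s0, s2, s3}, {s2, s4, s5}, {s0, s1, s2, s3, s4, s5}, {s0, s2, s3, s4, s5}, {s0, s3, s4, s5}, {s0, s1, s2, s3, s5}.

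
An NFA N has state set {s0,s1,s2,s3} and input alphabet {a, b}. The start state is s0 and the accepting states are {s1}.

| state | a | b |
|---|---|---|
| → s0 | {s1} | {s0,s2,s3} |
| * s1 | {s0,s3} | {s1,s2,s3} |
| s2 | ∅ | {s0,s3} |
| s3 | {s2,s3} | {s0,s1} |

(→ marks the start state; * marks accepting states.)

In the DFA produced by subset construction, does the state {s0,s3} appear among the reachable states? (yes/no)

Start state of the DFA: {s0}.
{s0} --a--> {s1}  [new]
{s0} --b--> {s0,s2,s3}  [new]
{s1} --a--> {s0,s3}  [new]
{s1} --b--> {s1,s2,s3}  [new]
{s0,s2,s3} --a--> {s1,s2,s3}  [seen]
{s0,s2,s3} --b--> {s0,s1,s2,s3}  [new]
{s0,s3} --a--> {s1,s2,s3}  [seen]
{s0,s3} --b--> {s0,s1,s2,s3}  [seen]
{s1,s2,s3} --a--> {s0,s2,s3}  [seen]
{s1,s2,s3} --b--> {s0,s1,s2,s3}  [seen]
{s0,s1,s2,s3} --a--> {s0,s1,s2,s3}  [seen]
{s0,s1,s2,s3} --b--> {s0,s1,s2,s3}  [seen]
Reachable DFA states: {s0}, {s1}, {s0,s2,s3}, {s0,s3}, {s1,s2,s3}, {s0,s1,s2,s3}.
{s0,s3} is among them.

yes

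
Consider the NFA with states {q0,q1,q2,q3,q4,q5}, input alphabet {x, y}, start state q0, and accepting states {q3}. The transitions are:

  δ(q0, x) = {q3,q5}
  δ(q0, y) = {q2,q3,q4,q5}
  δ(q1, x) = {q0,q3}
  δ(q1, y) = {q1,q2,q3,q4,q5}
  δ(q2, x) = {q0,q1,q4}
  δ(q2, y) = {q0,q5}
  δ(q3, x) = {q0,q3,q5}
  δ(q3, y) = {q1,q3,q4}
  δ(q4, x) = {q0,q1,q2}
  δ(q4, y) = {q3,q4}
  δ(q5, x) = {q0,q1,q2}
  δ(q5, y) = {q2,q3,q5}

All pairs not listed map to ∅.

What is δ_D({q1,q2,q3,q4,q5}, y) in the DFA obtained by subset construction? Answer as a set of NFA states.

δ(q1,y) = {q1,q2,q3,q4,q5}; δ(q2,y) = {q0,q5}; δ(q3,y) = {q1,q3,q4}; δ(q4,y) = {q3,q4}; δ(q5,y) = {q2,q3,q5}.
Union: {q0,q1,q2,q3,q4,q5}.

{q0,q1,q2,q3,q4,q5}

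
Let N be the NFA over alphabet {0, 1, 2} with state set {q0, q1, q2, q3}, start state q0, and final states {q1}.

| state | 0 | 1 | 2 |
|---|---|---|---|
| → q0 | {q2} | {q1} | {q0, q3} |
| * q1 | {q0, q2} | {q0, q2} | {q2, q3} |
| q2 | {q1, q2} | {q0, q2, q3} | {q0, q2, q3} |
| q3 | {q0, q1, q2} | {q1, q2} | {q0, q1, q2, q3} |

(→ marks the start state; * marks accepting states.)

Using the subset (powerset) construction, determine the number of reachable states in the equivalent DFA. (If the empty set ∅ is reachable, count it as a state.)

10

Start state of the DFA: {q0}.
{q0} --0--> {q2}  [new]
{q0} --1--> {q1}  [new]
{q0} --2--> {q0, q3}  [new]
{q2} --0--> {q1, q2}  [new]
{q2} --1--> {q0, q2, q3}  [new]
{q2} --2--> {q0, q2, q3}  [seen]
{q1} --0--> {q0, q2}  [new]
{q1} --1--> {q0, q2}  [seen]
{q1} --2--> {q2, q3}  [new]
{q0, q3} --0--> {q0, q1, q2}  [new]
{q0, q3} --1--> {q1, q2}  [seen]
{q0, q3} --2--> {q0, q1, q2, q3}  [new]
{q1, q2} --0--> {q0, q1, q2}  [seen]
{q1, q2} --1--> {q0, q2, q3}  [seen]
{q1, q2} --2--> {q0, q2, q3}  [seen]
{q0, q2, q3} --0--> {q0, q1, q2}  [seen]
{q0, q2, q3} --1--> {q0, q1, q2, q3}  [seen]
{q0, q2, q3} --2--> {q0, q1, q2, q3}  [seen]
{q0, q2} --0--> {q1, q2}  [seen]
{q0, q2} --1--> {q0, q1, q2, q3}  [seen]
{q0, q2} --2--> {q0, q2, q3}  [seen]
{q2, q3} --0--> {q0, q1, q2}  [seen]
{q2, q3} --1--> {q0, q1, q2, q3}  [seen]
{q2, q3} --2--> {q0, q1, q2, q3}  [seen]
{q0, q1, q2} --0--> {q0, q1, q2}  [seen]
{q0, q1, q2} --1--> {q0, q1, q2, q3}  [seen]
{q0, q1, q2} --2--> {q0, q2, q3}  [seen]
{q0, q1, q2, q3} --0--> {q0, q1, q2}  [seen]
{q0, q1, q2, q3} --1--> {q0, q1, q2, q3}  [seen]
{q0, q1, q2, q3} --2--> {q0, q1, q2, q3}  [seen]
Reachable DFA states: {q0}, {q2}, {q1}, {q0, q3}, {q1, q2}, {q0, q2, q3}, {q0, q2}, {q2, q3}, {q0, q1, q2}, {q0, q1, q2, q3}.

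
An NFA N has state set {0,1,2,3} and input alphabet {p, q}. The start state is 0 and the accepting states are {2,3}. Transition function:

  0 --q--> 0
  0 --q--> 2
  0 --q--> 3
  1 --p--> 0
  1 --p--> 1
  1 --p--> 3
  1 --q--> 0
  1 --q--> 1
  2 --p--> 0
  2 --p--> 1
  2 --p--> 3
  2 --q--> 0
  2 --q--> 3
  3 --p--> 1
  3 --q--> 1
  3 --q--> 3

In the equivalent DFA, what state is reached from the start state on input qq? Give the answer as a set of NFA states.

{0,1,2,3}

Start: {0}.
δ(0,q) = {0,2,3}.
Union: {0,2,3}.
After q: {0,2,3}.
δ(0,q) = {0,2,3}; δ(2,q) = {0,3}; δ(3,q) = {1,3}.
Union: {0,1,2,3}.
After q: {0,1,2,3}.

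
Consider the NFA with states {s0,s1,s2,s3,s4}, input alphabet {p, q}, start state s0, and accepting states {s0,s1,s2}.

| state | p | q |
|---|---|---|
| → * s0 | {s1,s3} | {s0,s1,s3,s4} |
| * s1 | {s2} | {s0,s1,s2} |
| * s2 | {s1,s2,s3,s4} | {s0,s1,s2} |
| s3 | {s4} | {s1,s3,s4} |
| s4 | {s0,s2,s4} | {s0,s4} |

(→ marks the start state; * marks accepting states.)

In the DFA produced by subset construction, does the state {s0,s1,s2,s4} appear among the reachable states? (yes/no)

yes

Start state of the DFA: {s0}.
{s0} --p--> {s1,s3}  [new]
{s0} --q--> {s0,s1,s3,s4}  [new]
{s1,s3} --p--> {s2,s4}  [new]
{s1,s3} --q--> {s0,s1,s2,s3,s4}  [new]
{s0,s1,s3,s4} --p--> {s0,s1,s2,s3,s4}  [seen]
{s0,s1,s3,s4} --q--> {s0,s1,s2,s3,s4}  [seen]
{s2,s4} --p--> {s0,s1,s2,s3,s4}  [seen]
{s2,s4} --q--> {s0,s1,s2,s4}  [new]
{s0,s1,s2,s3,s4} --p--> {s0,s1,s2,s3,s4}  [seen]
{s0,s1,s2,s3,s4} --q--> {s0,s1,s2,s3,s4}  [seen]
{s0,s1,s2,s4} --p--> {s0,s1,s2,s3,s4}  [seen]
{s0,s1,s2,s4} --q--> {s0,s1,s2,s3,s4}  [seen]
Reachable DFA states: {s0}, {s1,s3}, {s0,s1,s3,s4}, {s2,s4}, {s0,s1,s2,s3,s4}, {s0,s1,s2,s4}.
{s0,s1,s2,s4} is among them.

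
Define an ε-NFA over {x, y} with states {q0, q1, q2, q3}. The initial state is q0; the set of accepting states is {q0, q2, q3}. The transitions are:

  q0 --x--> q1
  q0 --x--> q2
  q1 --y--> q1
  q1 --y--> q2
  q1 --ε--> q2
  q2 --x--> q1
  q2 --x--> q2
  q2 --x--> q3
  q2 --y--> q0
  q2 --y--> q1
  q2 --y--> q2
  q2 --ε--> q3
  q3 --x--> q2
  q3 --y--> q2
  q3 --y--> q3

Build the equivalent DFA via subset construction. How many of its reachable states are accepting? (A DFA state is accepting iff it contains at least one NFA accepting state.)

Start state of the DFA: {q0} (ε-closure of the NFA start).
{q0} --x--> {q1, q2, q3}  [new]
{q0} --y--> ∅  [new]
{q1, q2, q3} --x--> {q1, q2, q3}  [seen]
{q1, q2, q3} --y--> {q0, q1, q2, q3}  [new]
∅ --x--> ∅  [seen]
∅ --y--> ∅  [seen]
{q0, q1, q2, q3} --x--> {q1, q2, q3}  [seen]
{q0, q1, q2, q3} --y--> {q0, q1, q2, q3}  [seen]
Reachable DFA states: {q0}, {q1, q2, q3}, ∅, {q0, q1, q2, q3}.
Accepting DFA states (contain an NFA accepting state): {q0}, {q1, q2, q3}, {q0, q1, q2, q3}.

3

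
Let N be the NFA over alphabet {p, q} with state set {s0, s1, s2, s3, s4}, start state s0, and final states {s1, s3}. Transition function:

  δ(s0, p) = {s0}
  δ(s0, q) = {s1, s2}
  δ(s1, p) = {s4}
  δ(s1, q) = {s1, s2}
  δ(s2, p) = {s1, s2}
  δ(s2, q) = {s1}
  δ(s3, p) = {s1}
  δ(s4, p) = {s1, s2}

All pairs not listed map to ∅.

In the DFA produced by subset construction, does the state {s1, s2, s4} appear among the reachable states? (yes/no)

yes

Start state of the DFA: {s0}.
{s0} --p--> {s0}  [seen]
{s0} --q--> {s1, s2}  [new]
{s1, s2} --p--> {s1, s2, s4}  [new]
{s1, s2} --q--> {s1, s2}  [seen]
{s1, s2, s4} --p--> {s1, s2, s4}  [seen]
{s1, s2, s4} --q--> {s1, s2}  [seen]
Reachable DFA states: {s0}, {s1, s2}, {s1, s2, s4}.
{s1, s2, s4} is among them.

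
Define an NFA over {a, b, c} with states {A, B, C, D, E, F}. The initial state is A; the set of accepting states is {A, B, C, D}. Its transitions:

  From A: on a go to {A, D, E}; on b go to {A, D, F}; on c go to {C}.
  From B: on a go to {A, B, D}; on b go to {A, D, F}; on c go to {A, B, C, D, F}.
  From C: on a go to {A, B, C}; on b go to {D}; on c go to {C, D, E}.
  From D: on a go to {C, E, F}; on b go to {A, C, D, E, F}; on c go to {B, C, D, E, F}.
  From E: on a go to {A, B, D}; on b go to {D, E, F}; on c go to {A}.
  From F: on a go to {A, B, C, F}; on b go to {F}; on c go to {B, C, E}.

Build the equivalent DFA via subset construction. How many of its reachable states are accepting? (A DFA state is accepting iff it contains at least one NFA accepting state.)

Start state of the DFA: {A}.
{A} --a--> {A, D, E}  [new]
{A} --b--> {A, D, F}  [new]
{A} --c--> {C}  [new]
{A, D, E} --a--> {A, B, C, D, E, F}  [new]
{A, D, E} --b--> {A, C, D, E, F}  [new]
{A, D, E} --c--> {A, B, C, D, E, F}  [seen]
{A, D, F} --a--> {A, B, C, D, E, F}  [seen]
{A, D, F} --b--> {A, C, D, E, F}  [seen]
{A, D, F} --c--> {B, C, D, E, F}  [new]
{C} --a--> {A, B, C}  [new]
{C} --b--> {D}  [new]
{C} --c--> {C, D, E}  [new]
{A, B, C, D, E, F} --a--> {A, B, C, D, E, F}  [seen]
{A, B, C, D, E, F} --b--> {A, C, D, E, F}  [seen]
{A, B, C, D, E, F} --c--> {A, B, C, D, E, F}  [seen]
{A, C, D, E, F} --a--> {A, B, C, D, E, F}  [seen]
{A, C, D, E, F} --b--> {A, C, D, E, F}  [seen]
{A, C, D, E, F} --c--> {A, B, C, D, E, F}  [seen]
{B, C, D, E, F} --a--> {A, B, C, D, E, F}  [seen]
{B, C, D, E, F} --b--> {A, C, D, E, F}  [seen]
{B, C, D, E, F} --c--> {A, B, C, D, E, F}  [seen]
{A, B, C} --a--> {A, B, C, D, E}  [new]
{A, B, C} --b--> {A, D, F}  [seen]
{A, B, C} --c--> {A, B, C, D, E, F}  [seen]
{D} --a--> {C, E, F}  [new]
{D} --b--> {A, C, D, E, F}  [seen]
{D} --c--> {B, C, D, E, F}  [seen]
{C, D, E} --a--> {A, B, C, D, E, F}  [seen]
{C, D, E} --b--> {A, C, D, E, F}  [seen]
{C, D, E} --c--> {A, B, C, D, E, F}  [seen]
{A, B, C, D, E} --a--> {A, B, C, D, E, F}  [seen]
{A, B, C, D, E} --b--> {A, C, D, E, F}  [seen]
{A, B, C, D, E} --c--> {A, B, C, D, E, F}  [seen]
{C, E, F} --a--> {A, B, C, D, F}  [new]
{C, E, F} --b--> {D, E, F}  [new]
{C, E, F} --c--> {A, B, C, D, E}  [seen]
{A, B, C, D, F} --a--> {A, B, C, D, E, F}  [seen]
{A, B, C, D, F} --b--> {A, C, D, E, F}  [seen]
{A, B, C, D, F} --c--> {A, B, C, D, E, F}  [seen]
{D, E, F} --a--> {A, B, C, D, E, F}  [seen]
{D, E, F} --b--> {A, C, D, E, F}  [seen]
{D, E, F} --c--> {A, B, C, D, E, F}  [seen]
Reachable DFA states: {A}, {A, D, E}, {A, D, F}, {C}, {A, B, C, D, E, F}, {A, C, D, E, F}, {B, C, D, E, F}, {A, B, C}, {D}, {C, D, E}, {A, B, C, D, E}, {C, E, F}, {A, B, C, D, F}, {D, E, F}.
Accepting DFA states (contain an NFA accepting state): {A}, {A, D, E}, {A, D, F}, {C}, {A, B, C, D, E, F}, {A, C, D, E, F}, {B, C, D, E, F}, {A, B, C}, {D}, {C, D, E}, {A, B, C, D, E}, {C, E, F}, {A, B, C, D, F}, {D, E, F}.

14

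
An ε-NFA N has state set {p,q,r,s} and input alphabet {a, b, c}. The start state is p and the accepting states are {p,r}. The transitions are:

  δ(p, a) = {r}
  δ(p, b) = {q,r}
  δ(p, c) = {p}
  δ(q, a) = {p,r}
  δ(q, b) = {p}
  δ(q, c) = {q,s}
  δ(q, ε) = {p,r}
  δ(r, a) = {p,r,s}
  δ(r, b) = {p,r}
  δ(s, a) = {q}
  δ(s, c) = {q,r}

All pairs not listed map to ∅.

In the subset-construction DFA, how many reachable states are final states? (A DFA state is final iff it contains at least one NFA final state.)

6

Start state of the DFA: {p} (ε-closure of the NFA start).
{p} --a--> {r}  [new]
{p} --b--> {p,q,r}  [new]
{p} --c--> {p}  [seen]
{r} --a--> {p,r,s}  [new]
{r} --b--> {p,r}  [new]
{r} --c--> ∅  [new]
{p,q,r} --a--> {p,r,s}  [seen]
{p,q,r} --b--> {p,q,r}  [seen]
{p,q,r} --c--> {p,q,r,s}  [new]
{p,r,s} --a--> {p,q,r,s}  [seen]
{p,r,s} --b--> {p,q,r}  [seen]
{p,r,s} --c--> {p,q,r}  [seen]
{p,r} --a--> {p,r,s}  [seen]
{p,r} --b--> {p,q,r}  [seen]
{p,r} --c--> {p}  [seen]
∅ --a--> ∅  [seen]
∅ --b--> ∅  [seen]
∅ --c--> ∅  [seen]
{p,q,r,s} --a--> {p,q,r,s}  [seen]
{p,q,r,s} --b--> {p,q,r}  [seen]
{p,q,r,s} --c--> {p,q,r,s}  [seen]
Reachable DFA states: {p}, {r}, {p,q,r}, {p,r,s}, {p,r}, ∅, {p,q,r,s}.
Accepting DFA states (contain an NFA accepting state): {p}, {r}, {p,q,r}, {p,r,s}, {p,r}, {p,q,r,s}.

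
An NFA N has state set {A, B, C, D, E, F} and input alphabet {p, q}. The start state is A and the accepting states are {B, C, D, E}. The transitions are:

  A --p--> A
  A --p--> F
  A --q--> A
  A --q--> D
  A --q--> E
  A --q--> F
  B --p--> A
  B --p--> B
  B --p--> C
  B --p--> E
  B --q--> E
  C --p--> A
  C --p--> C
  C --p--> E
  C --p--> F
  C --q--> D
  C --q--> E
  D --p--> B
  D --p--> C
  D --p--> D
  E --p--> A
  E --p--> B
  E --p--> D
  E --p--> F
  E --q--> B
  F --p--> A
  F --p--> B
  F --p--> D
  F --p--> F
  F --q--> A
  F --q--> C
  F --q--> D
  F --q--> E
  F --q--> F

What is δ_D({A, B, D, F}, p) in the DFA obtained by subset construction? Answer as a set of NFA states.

δ(A,p) = {A, F}; δ(B,p) = {A, B, C, E}; δ(D,p) = {B, C, D}; δ(F,p) = {A, B, D, F}.
Union: {A, B, C, D, E, F}.

{A, B, C, D, E, F}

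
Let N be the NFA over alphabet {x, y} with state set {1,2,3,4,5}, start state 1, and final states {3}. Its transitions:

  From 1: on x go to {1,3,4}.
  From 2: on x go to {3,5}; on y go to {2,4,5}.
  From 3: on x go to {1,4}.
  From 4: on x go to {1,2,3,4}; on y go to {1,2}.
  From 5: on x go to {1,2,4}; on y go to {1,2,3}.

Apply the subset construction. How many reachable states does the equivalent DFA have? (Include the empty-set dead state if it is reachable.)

10

Start state of the DFA: {1}.
{1} --x--> {1,3,4}  [new]
{1} --y--> ∅  [new]
{1,3,4} --x--> {1,2,3,4}  [new]
{1,3,4} --y--> {1,2}  [new]
∅ --x--> ∅  [seen]
∅ --y--> ∅  [seen]
{1,2,3,4} --x--> {1,2,3,4,5}  [new]
{1,2,3,4} --y--> {1,2,4,5}  [new]
{1,2} --x--> {1,3,4,5}  [new]
{1,2} --y--> {2,4,5}  [new]
{1,2,3,4,5} --x--> {1,2,3,4,5}  [seen]
{1,2,3,4,5} --y--> {1,2,3,4,5}  [seen]
{1,2,4,5} --x--> {1,2,3,4,5}  [seen]
{1,2,4,5} --y--> {1,2,3,4,5}  [seen]
{1,3,4,5} --x--> {1,2,3,4}  [seen]
{1,3,4,5} --y--> {1,2,3}  [new]
{2,4,5} --x--> {1,2,3,4,5}  [seen]
{2,4,5} --y--> {1,2,3,4,5}  [seen]
{1,2,3} --x--> {1,3,4,5}  [seen]
{1,2,3} --y--> {2,4,5}  [seen]
Reachable DFA states: {1}, {1,3,4}, ∅, {1,2,3,4}, {1,2}, {1,2,3,4,5}, {1,2,4,5}, {1,3,4,5}, {2,4,5}, {1,2,3}.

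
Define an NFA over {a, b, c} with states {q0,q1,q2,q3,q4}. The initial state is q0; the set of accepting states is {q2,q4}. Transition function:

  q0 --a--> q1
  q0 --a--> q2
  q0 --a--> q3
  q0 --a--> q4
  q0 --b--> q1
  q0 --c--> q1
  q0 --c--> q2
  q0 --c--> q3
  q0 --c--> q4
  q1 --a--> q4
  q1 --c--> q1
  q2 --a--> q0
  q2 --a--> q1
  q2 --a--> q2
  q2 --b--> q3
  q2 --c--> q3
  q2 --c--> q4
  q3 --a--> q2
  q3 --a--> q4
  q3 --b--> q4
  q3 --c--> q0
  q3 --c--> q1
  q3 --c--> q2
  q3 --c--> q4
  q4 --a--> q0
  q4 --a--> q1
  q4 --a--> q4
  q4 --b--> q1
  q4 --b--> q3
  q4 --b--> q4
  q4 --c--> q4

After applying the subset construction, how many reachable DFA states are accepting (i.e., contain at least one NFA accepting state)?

Start state of the DFA: {q0}.
{q0} --a--> {q1,q2,q3,q4}  [new]
{q0} --b--> {q1}  [new]
{q0} --c--> {q1,q2,q3,q4}  [seen]
{q1,q2,q3,q4} --a--> {q0,q1,q2,q4}  [new]
{q1,q2,q3,q4} --b--> {q1,q3,q4}  [new]
{q1,q2,q3,q4} --c--> {q0,q1,q2,q3,q4}  [new]
{q1} --a--> {q4}  [new]
{q1} --b--> ∅  [new]
{q1} --c--> {q1}  [seen]
{q0,q1,q2,q4} --a--> {q0,q1,q2,q3,q4}  [seen]
{q0,q1,q2,q4} --b--> {q1,q3,q4}  [seen]
{q0,q1,q2,q4} --c--> {q1,q2,q3,q4}  [seen]
{q1,q3,q4} --a--> {q0,q1,q2,q4}  [seen]
{q1,q3,q4} --b--> {q1,q3,q4}  [seen]
{q1,q3,q4} --c--> {q0,q1,q2,q4}  [seen]
{q0,q1,q2,q3,q4} --a--> {q0,q1,q2,q3,q4}  [seen]
{q0,q1,q2,q3,q4} --b--> {q1,q3,q4}  [seen]
{q0,q1,q2,q3,q4} --c--> {q0,q1,q2,q3,q4}  [seen]
{q4} --a--> {q0,q1,q4}  [new]
{q4} --b--> {q1,q3,q4}  [seen]
{q4} --c--> {q4}  [seen]
∅ --a--> ∅  [seen]
∅ --b--> ∅  [seen]
∅ --c--> ∅  [seen]
{q0,q1,q4} --a--> {q0,q1,q2,q3,q4}  [seen]
{q0,q1,q4} --b--> {q1,q3,q4}  [seen]
{q0,q1,q4} --c--> {q1,q2,q3,q4}  [seen]
Reachable DFA states: {q0}, {q1,q2,q3,q4}, {q1}, {q0,q1,q2,q4}, {q1,q3,q4}, {q0,q1,q2,q3,q4}, {q4}, ∅, {q0,q1,q4}.
Accepting DFA states (contain an NFA accepting state): {q1,q2,q3,q4}, {q0,q1,q2,q4}, {q1,q3,q4}, {q0,q1,q2,q3,q4}, {q4}, {q0,q1,q4}.

6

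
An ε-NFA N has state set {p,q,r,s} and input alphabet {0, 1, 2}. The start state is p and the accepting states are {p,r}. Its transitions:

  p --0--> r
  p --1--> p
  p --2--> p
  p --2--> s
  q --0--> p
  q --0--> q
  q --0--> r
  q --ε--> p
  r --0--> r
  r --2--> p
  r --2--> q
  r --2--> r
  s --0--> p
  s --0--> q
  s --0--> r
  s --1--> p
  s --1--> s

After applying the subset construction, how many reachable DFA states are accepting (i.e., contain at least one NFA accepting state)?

Start state of the DFA: {p} (ε-closure of the NFA start).
{p} --0--> {r}  [new]
{p} --1--> {p}  [seen]
{p} --2--> {p,s}  [new]
{r} --0--> {r}  [seen]
{r} --1--> ∅  [new]
{r} --2--> {p,q,r}  [new]
{p,s} --0--> {p,q,r}  [seen]
{p,s} --1--> {p,s}  [seen]
{p,s} --2--> {p,s}  [seen]
∅ --0--> ∅  [seen]
∅ --1--> ∅  [seen]
∅ --2--> ∅  [seen]
{p,q,r} --0--> {p,q,r}  [seen]
{p,q,r} --1--> {p}  [seen]
{p,q,r} --2--> {p,q,r,s}  [new]
{p,q,r,s} --0--> {p,q,r}  [seen]
{p,q,r,s} --1--> {p,s}  [seen]
{p,q,r,s} --2--> {p,q,r,s}  [seen]
Reachable DFA states: {p}, {r}, {p,s}, ∅, {p,q,r}, {p,q,r,s}.
Accepting DFA states (contain an NFA accepting state): {p}, {r}, {p,s}, {p,q,r}, {p,q,r,s}.

5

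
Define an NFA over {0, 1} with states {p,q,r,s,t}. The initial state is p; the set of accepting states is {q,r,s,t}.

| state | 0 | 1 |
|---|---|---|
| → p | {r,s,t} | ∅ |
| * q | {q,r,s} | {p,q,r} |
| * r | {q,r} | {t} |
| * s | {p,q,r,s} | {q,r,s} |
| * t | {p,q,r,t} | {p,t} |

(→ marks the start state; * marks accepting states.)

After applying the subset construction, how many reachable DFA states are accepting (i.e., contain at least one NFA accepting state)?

2

Start state of the DFA: {p}.
{p} --0--> {r,s,t}  [new]
{p} --1--> ∅  [new]
{r,s,t} --0--> {p,q,r,s,t}  [new]
{r,s,t} --1--> {p,q,r,s,t}  [seen]
∅ --0--> ∅  [seen]
∅ --1--> ∅  [seen]
{p,q,r,s,t} --0--> {p,q,r,s,t}  [seen]
{p,q,r,s,t} --1--> {p,q,r,s,t}  [seen]
Reachable DFA states: {p}, {r,s,t}, ∅, {p,q,r,s,t}.
Accepting DFA states (contain an NFA accepting state): {r,s,t}, {p,q,r,s,t}.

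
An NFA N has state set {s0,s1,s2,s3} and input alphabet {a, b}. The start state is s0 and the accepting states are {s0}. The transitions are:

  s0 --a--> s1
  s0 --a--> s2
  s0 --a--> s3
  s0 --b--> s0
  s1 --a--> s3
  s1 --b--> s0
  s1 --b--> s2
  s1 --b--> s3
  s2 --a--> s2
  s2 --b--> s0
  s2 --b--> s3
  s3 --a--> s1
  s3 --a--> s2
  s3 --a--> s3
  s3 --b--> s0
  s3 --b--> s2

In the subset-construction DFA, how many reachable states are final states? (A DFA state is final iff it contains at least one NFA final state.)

Start state of the DFA: {s0}.
{s0} --a--> {s1,s2,s3}  [new]
{s0} --b--> {s0}  [seen]
{s1,s2,s3} --a--> {s1,s2,s3}  [seen]
{s1,s2,s3} --b--> {s0,s2,s3}  [new]
{s0,s2,s3} --a--> {s1,s2,s3}  [seen]
{s0,s2,s3} --b--> {s0,s2,s3}  [seen]
Reachable DFA states: {s0}, {s1,s2,s3}, {s0,s2,s3}.
Accepting DFA states (contain an NFA accepting state): {s0}, {s0,s2,s3}.

2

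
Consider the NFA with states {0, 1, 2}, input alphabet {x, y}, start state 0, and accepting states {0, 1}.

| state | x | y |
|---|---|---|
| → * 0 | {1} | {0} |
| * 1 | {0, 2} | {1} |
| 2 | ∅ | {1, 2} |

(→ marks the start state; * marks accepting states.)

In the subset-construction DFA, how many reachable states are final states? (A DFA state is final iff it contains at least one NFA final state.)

4

Start state of the DFA: {0}.
{0} --x--> {1}  [new]
{0} --y--> {0}  [seen]
{1} --x--> {0, 2}  [new]
{1} --y--> {1}  [seen]
{0, 2} --x--> {1}  [seen]
{0, 2} --y--> {0, 1, 2}  [new]
{0, 1, 2} --x--> {0, 1, 2}  [seen]
{0, 1, 2} --y--> {0, 1, 2}  [seen]
Reachable DFA states: {0}, {1}, {0, 2}, {0, 1, 2}.
Accepting DFA states (contain an NFA accepting state): {0}, {1}, {0, 2}, {0, 1, 2}.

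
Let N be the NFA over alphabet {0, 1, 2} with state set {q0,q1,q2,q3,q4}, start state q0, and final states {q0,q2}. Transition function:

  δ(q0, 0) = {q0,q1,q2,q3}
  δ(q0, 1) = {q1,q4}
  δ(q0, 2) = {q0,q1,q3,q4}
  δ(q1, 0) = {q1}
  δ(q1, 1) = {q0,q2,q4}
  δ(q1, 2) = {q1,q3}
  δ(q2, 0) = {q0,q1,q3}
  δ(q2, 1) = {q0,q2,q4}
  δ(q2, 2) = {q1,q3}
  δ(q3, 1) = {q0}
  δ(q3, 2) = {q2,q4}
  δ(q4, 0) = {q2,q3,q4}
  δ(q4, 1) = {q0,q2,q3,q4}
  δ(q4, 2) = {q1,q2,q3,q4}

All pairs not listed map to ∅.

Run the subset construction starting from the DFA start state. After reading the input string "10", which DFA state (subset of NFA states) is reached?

{q1,q2,q3,q4}

Start: {q0}.
δ(q0,1) = {q1,q4}.
Union: {q1,q4}.
After 1: {q1,q4}.
δ(q1,0) = {q1}; δ(q4,0) = {q2,q3,q4}.
Union: {q1,q2,q3,q4}.
After 0: {q1,q2,q3,q4}.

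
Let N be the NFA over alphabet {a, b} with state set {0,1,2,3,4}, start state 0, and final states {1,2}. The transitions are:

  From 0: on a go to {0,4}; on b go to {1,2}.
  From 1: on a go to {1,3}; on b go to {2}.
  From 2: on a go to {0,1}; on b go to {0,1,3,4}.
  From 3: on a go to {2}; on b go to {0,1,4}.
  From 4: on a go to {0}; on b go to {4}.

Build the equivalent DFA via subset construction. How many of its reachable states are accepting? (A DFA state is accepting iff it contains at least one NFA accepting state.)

Start state of the DFA: {0}.
{0} --a--> {0,4}  [new]
{0} --b--> {1,2}  [new]
{0,4} --a--> {0,4}  [seen]
{0,4} --b--> {1,2,4}  [new]
{1,2} --a--> {0,1,3}  [new]
{1,2} --b--> {0,1,2,3,4}  [new]
{1,2,4} --a--> {0,1,3}  [seen]
{1,2,4} --b--> {0,1,2,3,4}  [seen]
{0,1,3} --a--> {0,1,2,3,4}  [seen]
{0,1,3} --b--> {0,1,2,4}  [new]
{0,1,2,3,4} --a--> {0,1,2,3,4}  [seen]
{0,1,2,3,4} --b--> {0,1,2,3,4}  [seen]
{0,1,2,4} --a--> {0,1,3,4}  [new]
{0,1,2,4} --b--> {0,1,2,3,4}  [seen]
{0,1,3,4} --a--> {0,1,2,3,4}  [seen]
{0,1,3,4} --b--> {0,1,2,4}  [seen]
Reachable DFA states: {0}, {0,4}, {1,2}, {1,2,4}, {0,1,3}, {0,1,2,3,4}, {0,1,2,4}, {0,1,3,4}.
Accepting DFA states (contain an NFA accepting state): {1,2}, {1,2,4}, {0,1,3}, {0,1,2,3,4}, {0,1,2,4}, {0,1,3,4}.

6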